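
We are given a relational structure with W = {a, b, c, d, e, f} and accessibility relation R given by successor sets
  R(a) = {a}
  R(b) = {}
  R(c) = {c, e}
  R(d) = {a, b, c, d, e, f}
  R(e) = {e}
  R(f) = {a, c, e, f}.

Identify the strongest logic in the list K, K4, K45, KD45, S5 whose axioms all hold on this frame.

K4

Transitive (axiom 4): yes — every two-step R-path is closed by a direct edge.
Euclidean (axiom 5): no — d R a and d R b, but not a R b.
Serial (axiom D): no — b has no R-successor.
Reflexive (axiom T): no — b is not related to itself.
So F validates K, K4; K45 would additionally require R to be Euclidean. The strongest is K4.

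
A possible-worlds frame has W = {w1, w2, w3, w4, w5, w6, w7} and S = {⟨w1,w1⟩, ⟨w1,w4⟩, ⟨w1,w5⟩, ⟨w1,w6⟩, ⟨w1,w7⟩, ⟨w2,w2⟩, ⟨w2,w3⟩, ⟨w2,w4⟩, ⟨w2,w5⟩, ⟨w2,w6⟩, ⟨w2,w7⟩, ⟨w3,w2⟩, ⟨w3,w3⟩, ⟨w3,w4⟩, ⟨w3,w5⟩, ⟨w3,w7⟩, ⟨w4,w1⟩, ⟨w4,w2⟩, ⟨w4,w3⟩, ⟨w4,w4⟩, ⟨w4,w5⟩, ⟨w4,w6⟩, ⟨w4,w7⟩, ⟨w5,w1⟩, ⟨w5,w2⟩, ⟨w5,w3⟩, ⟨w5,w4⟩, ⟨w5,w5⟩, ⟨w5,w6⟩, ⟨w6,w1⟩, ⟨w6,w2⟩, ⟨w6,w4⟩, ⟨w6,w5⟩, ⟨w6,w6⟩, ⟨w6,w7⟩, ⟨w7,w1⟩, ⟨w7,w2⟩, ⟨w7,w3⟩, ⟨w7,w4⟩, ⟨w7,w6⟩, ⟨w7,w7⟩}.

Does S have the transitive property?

Transitive: no — w1 S w4 and w4 S w2, but not w1 S w2.

No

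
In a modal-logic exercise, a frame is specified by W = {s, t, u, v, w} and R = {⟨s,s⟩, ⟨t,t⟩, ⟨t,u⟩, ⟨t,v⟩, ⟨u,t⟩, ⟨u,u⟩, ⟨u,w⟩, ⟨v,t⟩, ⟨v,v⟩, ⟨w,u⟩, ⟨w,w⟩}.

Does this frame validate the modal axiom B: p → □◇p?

Yes

Axiom B corresponds to the accessibility relation being symmetric.
Symmetric: yes — every pair in R has its reverse in R.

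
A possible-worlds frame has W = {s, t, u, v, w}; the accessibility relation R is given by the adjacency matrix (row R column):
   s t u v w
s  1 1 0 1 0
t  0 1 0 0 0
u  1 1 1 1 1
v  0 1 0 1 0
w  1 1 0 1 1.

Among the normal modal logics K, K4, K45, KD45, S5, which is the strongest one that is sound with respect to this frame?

Transitive (axiom 4): yes — every two-step R-path is closed by a direct edge.
Euclidean (axiom 5): no — s R t and s R v, but not t R v.
Serial (axiom D): yes — every world has a successor (e.g. s R s).
Reflexive (axiom T): yes — every world is R-related to itself.
So F validates K, K4; K45 would additionally require R to be Euclidean. The strongest is K4.

K4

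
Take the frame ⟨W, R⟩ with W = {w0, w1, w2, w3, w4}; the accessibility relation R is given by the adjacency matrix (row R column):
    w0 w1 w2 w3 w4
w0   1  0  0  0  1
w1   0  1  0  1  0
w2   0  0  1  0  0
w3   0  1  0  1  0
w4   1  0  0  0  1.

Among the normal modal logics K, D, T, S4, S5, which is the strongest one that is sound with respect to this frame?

S5

Serial (axiom D): yes — every world has a successor (e.g. w0 R w0).
Reflexive (axiom T): yes — every world is R-related to itself.
Transitive (axiom 4): yes — every two-step R-path is closed by a direct edge.
Euclidean (axiom 5): yes — any two successors of a common world are R-related.
So F validates K, D, T, S4, S5. The strongest is S5.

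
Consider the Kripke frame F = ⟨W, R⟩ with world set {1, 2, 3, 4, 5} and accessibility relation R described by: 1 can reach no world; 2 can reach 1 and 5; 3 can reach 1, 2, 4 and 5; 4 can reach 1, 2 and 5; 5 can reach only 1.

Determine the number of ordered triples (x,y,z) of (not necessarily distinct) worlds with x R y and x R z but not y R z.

Enumerating: (2,1,1), (2,1,5), (2,5,5), (3,1,1), (3,1,2), (3,1,4), (3,1,5), (3,2,2), (3,2,4), (3,4,4), (3,5,2), (3,5,4), … and 8 more.
Total: 20.

20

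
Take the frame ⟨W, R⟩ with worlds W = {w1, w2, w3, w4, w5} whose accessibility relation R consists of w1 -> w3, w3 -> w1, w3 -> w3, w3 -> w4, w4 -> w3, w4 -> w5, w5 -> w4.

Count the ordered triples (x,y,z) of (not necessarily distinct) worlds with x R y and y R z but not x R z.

Enumerating: (w1,w3,w1), (w1,w3,w4), (w3,w4,w5), (w4,w3,w1), (w4,w3,w4), (w4,w5,w4), (w5,w4,w3), (w5,w4,w5).

8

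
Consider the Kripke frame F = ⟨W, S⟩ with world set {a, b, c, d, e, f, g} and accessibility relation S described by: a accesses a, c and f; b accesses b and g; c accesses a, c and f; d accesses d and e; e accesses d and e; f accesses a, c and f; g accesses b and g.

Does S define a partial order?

Reflexive: yes — every world is S-related to itself.
Transitive: yes — every two-step S-path is closed by a direct edge.
Antisymmetric: no — a S c and c S a with a ≠ c.
So S is not a partial order.

No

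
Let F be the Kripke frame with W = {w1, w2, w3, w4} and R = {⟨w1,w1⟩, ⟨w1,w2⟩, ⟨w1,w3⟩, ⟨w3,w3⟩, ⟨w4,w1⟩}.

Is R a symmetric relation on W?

Symmetric: no — w1 R w2 but not w2 R w1.

No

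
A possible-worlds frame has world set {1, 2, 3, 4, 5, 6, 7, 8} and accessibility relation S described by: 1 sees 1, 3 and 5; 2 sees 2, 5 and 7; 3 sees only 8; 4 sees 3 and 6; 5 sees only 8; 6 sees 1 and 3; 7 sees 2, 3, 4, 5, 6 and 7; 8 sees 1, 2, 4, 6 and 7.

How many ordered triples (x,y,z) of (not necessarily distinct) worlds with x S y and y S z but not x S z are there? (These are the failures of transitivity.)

30

Enumerating: (1,3,8), (1,5,8), (2,5,8), (2,7,3), (2,7,4), (2,7,6), (3,8,1), (3,8,2), (3,8,4), (3,8,6), (3,8,7), (4,3,8), … and 18 more.
Total: 30.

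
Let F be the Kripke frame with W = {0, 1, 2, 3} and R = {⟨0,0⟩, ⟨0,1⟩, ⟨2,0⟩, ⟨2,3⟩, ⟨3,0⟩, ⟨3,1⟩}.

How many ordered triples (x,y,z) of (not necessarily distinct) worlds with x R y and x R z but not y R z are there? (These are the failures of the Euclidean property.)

Enumerating: (0,1,0), (0,1,1), (2,0,3), (2,3,3), (3,1,0), (3,1,1).

6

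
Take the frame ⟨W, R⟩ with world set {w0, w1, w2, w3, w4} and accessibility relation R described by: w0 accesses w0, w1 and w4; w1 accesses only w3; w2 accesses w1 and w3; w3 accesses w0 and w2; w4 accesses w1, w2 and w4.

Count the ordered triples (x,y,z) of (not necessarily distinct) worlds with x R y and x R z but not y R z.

16

Enumerating: (w0,w1,w0), (w0,w1,w1), (w0,w1,w4), (w0,w4,w0), (w1,w3,w3), (w2,w1,w1), (w2,w3,w1), (w2,w3,w3), (w3,w0,w2), (w3,w2,w0), (w3,w2,w2), (w4,w1,w1), (w4,w1,w2), (w4,w1,w4), (w4,w2,w2), (w4,w2,w4).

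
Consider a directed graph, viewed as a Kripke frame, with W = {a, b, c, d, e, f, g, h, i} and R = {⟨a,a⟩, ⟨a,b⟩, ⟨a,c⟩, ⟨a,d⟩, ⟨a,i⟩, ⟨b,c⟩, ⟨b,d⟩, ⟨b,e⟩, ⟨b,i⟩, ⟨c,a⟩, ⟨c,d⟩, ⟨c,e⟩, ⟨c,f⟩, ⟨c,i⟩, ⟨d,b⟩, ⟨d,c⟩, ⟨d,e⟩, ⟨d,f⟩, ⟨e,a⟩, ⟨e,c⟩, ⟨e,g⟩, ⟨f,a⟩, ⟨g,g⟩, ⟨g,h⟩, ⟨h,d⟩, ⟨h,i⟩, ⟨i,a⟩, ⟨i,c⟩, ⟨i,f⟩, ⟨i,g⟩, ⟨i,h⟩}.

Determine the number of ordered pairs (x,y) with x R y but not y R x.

Enumerating: (a,b), (a,d), (b,c), (b,e), (b,i), (c,f), (d,e), (d,f), (e,a), (e,g), (f,a), (g,h), (h,d), (i,f), (i,g).

15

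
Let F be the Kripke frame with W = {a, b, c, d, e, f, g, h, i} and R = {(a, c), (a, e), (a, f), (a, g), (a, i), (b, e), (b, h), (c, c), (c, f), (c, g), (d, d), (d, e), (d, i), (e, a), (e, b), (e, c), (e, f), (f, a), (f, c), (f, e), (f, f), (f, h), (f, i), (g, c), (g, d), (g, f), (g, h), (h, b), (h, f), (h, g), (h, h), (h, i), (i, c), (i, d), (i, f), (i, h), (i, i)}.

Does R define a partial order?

Reflexive: no — a is not related to itself.
Transitive: no — a R e and e R b, but not a R b.
Antisymmetric: no — a R e and e R a with a ≠ e.
So R is not a partial order.

No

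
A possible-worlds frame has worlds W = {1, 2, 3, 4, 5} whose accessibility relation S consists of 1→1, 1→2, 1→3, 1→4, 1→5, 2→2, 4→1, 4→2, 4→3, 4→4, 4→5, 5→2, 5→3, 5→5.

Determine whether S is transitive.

Transitive: yes — every two-step S-path is closed by a direct edge.

Yes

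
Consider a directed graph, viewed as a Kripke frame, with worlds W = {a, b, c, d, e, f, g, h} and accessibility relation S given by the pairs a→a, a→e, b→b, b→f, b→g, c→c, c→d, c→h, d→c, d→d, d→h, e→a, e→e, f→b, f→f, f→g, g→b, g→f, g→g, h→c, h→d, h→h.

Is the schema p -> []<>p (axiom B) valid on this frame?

Yes

By correspondence theory, B is valid on a frame iff S is symmetric.
Symmetric: yes — every pair in S has its reverse in S.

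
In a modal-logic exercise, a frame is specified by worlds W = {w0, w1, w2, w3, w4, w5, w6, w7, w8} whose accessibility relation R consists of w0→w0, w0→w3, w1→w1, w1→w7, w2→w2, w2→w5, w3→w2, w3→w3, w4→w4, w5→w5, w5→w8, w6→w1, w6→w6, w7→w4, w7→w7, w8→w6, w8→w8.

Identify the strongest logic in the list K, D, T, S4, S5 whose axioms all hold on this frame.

T

Serial (axiom D): yes — every world has a successor (e.g. w0 R w0).
Reflexive (axiom T): yes — every world is R-related to itself.
Transitive (axiom 4): no — w0 R w3 and w3 R w2, but not w0 R w2.
Euclidean (axiom 5): no — w0 R w3 and w0 R w0, but not w3 R w0.
So F validates K, D, T; S4 would additionally require R to be transitive. The strongest is T.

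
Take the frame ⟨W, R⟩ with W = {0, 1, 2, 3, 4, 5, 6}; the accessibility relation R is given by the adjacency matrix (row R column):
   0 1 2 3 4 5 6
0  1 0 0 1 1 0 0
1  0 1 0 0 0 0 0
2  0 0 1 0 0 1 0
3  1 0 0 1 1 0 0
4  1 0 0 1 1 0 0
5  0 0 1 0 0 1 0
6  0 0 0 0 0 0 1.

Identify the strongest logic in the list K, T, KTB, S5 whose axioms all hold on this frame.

S5

Reflexive (axiom T): yes — every world is R-related to itself.
Symmetric (axiom B): yes — every pair in R has its reverse in R.
Euclidean (axiom 5): yes — any two successors of a common world are R-related.
So F validates K, T, KTB, S5. The strongest is S5.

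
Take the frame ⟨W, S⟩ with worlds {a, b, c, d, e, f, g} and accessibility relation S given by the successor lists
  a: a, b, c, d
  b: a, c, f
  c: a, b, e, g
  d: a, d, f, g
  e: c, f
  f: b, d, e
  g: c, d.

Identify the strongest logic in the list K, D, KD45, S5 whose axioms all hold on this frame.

D

Serial (axiom D): yes — every world has a successor (e.g. a S a).
Euclidean (axiom 5): no — a S b and a S d, but not b S d.
Transitive (axiom 4): no — a S b and b S f, but not a S f.
Reflexive (axiom T): no — b is not related to itself.
So F validates K, D; KD45 would additionally require S to be Euclidean and transitive. The strongest is D.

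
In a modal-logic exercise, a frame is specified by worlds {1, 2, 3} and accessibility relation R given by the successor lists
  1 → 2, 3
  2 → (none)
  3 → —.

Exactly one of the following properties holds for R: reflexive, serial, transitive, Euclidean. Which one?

Reflexive: no — 1 is not related to itself.
Serial: no — 2 has no R-successor.
Transitive: yes — every two-step R-path is closed by a direct edge.
Euclidean: no — 1 R 2 and 1 R 3, but not 2 R 3.
Only transitive holds.

transitive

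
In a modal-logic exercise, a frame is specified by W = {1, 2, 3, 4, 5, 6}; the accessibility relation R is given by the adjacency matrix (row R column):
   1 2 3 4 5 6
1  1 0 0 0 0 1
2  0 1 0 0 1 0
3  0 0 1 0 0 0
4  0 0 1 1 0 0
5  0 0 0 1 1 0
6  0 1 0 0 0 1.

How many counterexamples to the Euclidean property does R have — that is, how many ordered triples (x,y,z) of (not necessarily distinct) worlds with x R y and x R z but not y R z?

5

Enumerating: (1,6,1), (2,5,2), (4,3,4), (5,4,5), (6,2,6).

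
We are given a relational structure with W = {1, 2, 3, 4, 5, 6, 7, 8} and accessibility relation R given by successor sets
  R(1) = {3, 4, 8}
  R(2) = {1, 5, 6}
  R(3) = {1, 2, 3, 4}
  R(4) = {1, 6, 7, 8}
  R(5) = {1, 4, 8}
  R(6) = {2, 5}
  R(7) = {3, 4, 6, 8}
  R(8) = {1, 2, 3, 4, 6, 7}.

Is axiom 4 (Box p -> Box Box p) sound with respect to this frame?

No

By correspondence theory, 4 is valid on a frame iff R is transitive.
Transitive: no — 1 R 3 and 3 R 2, but not 1 R 2.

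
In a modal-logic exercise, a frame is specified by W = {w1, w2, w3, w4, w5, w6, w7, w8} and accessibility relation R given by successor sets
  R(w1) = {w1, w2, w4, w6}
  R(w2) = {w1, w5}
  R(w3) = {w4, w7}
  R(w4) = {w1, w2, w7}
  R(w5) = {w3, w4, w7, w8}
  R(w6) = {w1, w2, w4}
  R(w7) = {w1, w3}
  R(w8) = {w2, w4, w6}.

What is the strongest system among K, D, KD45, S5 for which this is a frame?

Serial (axiom D): yes — every world has a successor (e.g. w1 R w1).
Euclidean (axiom 5): no — w1 R w2 and w1 R w4, but not w2 R w4.
Transitive (axiom 4): no — w1 R w2 and w2 R w5, but not w1 R w5.
Reflexive (axiom T): no — w2 is not related to itself.
So F validates K, D; KD45 would additionally require R to be Euclidean and transitive. The strongest is D.

D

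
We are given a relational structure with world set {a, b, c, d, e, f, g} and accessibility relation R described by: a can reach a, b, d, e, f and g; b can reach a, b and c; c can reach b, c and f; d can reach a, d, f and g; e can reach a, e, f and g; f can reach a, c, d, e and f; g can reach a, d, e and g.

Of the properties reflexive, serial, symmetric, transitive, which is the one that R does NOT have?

Reflexive: yes — every world is R-related to itself.
Serial: yes — every world has a successor (e.g. a R a).
Symmetric: yes — every pair in R has its reverse in R.
Transitive: no — a R b and b R c, but not a R c.
Only transitive fails.

transitive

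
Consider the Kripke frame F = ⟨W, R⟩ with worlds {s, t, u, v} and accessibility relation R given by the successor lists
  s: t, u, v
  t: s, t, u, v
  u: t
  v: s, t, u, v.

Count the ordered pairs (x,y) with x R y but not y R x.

2

Enumerating: (s,u), (v,u).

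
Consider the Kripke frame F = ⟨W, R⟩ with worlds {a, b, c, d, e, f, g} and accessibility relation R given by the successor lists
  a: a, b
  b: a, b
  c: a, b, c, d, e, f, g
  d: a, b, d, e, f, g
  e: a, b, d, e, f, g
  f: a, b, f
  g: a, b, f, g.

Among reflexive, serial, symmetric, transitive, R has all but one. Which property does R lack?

symmetric

Reflexive: yes — every world is R-related to itself.
Serial: yes — every world has a successor (e.g. a R a).
Symmetric: no — c R a but not a R c.
Transitive: yes — every two-step R-path is closed by a direct edge.
Only symmetric fails.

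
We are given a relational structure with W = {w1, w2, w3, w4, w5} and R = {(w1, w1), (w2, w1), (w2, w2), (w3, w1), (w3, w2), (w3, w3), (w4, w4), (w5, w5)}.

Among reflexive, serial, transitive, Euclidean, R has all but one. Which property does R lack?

Euclidean

Reflexive: yes — every world is R-related to itself.
Serial: yes — every world has a successor (e.g. w1 R w1).
Transitive: yes — every two-step R-path is closed by a direct edge.
Euclidean: no — w3 R w1 and w3 R w2, but not w1 R w2.
Only Euclidean fails.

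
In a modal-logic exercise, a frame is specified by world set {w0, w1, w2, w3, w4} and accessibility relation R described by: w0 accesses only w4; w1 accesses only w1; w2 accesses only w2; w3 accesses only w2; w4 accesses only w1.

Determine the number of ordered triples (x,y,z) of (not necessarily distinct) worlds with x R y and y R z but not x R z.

1

Enumerating: (w0,w4,w1).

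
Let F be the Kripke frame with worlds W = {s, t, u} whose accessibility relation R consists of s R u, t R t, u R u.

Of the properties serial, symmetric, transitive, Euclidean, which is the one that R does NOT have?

Serial: yes — every world has a successor (e.g. s R u).
Symmetric: no — s R u but not u R s.
Transitive: yes — every two-step R-path is closed by a direct edge.
Euclidean: yes — any two successors of a common world are R-related.
Only symmetric fails.

symmetric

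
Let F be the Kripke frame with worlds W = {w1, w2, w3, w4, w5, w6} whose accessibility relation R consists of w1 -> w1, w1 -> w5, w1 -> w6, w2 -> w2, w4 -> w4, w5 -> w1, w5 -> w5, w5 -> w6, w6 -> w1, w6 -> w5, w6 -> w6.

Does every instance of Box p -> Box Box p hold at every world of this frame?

Yes

By correspondence theory, 4 is valid on a frame iff R is transitive.
Transitive: yes — every two-step R-path is closed by a direct edge.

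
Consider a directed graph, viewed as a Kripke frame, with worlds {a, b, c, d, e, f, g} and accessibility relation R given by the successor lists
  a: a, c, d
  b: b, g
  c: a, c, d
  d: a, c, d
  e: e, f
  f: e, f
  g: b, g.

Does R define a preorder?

Reflexive: yes — every world is R-related to itself.
Transitive: yes — every two-step R-path is closed by a direct edge.
So R is a preorder.

Yes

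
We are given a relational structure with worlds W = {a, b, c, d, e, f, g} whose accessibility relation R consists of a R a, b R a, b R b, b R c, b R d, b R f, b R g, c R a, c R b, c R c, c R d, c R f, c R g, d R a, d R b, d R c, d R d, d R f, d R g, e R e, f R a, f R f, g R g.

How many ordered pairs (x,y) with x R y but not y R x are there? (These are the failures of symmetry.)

10

Enumerating: (b,a), (b,f), (b,g), (c,a), (c,f), (c,g), (d,a), (d,f), (d,g), (f,a).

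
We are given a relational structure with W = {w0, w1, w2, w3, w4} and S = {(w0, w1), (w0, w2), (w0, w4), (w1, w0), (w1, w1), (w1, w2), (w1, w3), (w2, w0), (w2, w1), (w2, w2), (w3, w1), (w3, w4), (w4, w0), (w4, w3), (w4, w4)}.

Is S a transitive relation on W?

Transitive: no — w0 S w1 and w1 S w3, but not w0 S w3.

No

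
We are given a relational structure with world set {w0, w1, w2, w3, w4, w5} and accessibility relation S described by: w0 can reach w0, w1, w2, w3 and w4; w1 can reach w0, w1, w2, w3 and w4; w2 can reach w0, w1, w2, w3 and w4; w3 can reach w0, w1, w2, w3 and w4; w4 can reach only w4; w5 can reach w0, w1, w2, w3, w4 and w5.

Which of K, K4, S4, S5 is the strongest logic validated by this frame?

Transitive (axiom 4): yes — every two-step S-path is closed by a direct edge.
Reflexive (axiom T): yes — every world is S-related to itself.
Euclidean (axiom 5): no — w0 S w4 and w0 S w1, but not w4 S w1.
So F validates K, K4, S4; S5 would additionally require S to be Euclidean. The strongest is S4.

S4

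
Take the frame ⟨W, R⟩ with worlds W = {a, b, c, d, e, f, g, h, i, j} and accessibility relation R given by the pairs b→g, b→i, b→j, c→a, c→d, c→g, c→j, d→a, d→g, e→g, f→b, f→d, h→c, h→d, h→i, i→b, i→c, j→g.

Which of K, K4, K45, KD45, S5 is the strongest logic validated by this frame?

Transitive (axiom 4): no — b R i and i R c, but not b R c.
Euclidean (axiom 5): no — b R g and b R i, but not g R i.
Serial (axiom D): no — a has no R-successor.
Reflexive (axiom T): no — a is not related to itself.
So F validates K; K4 would additionally require R to be transitive. The strongest is K.

K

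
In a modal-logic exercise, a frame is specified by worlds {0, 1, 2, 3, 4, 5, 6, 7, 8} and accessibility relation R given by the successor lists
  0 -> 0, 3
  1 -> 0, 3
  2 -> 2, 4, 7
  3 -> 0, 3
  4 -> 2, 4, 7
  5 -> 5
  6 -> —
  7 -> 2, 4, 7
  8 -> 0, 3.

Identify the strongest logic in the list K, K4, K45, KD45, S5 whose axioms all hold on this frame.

K45

Transitive (axiom 4): yes — every two-step R-path is closed by a direct edge.
Euclidean (axiom 5): yes — any two successors of a common world are R-related.
Serial (axiom D): no — 6 has no R-successor.
Reflexive (axiom T): no — 1 is not related to itself.
So F validates K, K4, K45; KD45 would additionally require R to be serial. The strongest is K45.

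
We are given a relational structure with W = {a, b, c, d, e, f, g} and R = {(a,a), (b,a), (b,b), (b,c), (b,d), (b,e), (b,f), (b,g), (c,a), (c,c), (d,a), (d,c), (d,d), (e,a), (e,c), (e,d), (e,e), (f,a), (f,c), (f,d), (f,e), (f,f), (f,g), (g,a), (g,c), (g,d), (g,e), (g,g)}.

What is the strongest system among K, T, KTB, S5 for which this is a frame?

T

Reflexive (axiom T): yes — every world is R-related to itself.
Symmetric (axiom B): no — b R a but not a R b.
Euclidean (axiom 5): no — b R a and b R c, but not a R c.
So F validates K, T; KTB would additionally require R to be symmetric. The strongest is T.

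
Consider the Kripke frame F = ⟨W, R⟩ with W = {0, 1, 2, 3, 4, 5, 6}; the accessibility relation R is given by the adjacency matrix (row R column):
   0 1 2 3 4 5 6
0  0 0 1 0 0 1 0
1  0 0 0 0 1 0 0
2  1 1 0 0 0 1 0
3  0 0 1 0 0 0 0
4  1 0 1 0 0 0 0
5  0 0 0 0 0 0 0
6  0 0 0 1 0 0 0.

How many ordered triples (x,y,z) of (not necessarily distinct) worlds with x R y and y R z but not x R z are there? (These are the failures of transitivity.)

Enumerating: (0,2,0), (0,2,1), (1,4,0), (1,4,2), (2,0,2), (2,1,4), (3,2,0), (3,2,1), (3,2,5), (4,0,5), (4,2,1), (4,2,5), (6,3,2).

13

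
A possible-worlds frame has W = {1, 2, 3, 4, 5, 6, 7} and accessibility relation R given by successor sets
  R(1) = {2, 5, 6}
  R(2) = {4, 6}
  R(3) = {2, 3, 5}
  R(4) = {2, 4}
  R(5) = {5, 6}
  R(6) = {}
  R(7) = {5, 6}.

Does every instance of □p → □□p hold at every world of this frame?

Axiom 4 corresponds to the accessibility relation being transitive.
Transitive: no — 1 R 2 and 2 R 4, but not 1 R 4.

No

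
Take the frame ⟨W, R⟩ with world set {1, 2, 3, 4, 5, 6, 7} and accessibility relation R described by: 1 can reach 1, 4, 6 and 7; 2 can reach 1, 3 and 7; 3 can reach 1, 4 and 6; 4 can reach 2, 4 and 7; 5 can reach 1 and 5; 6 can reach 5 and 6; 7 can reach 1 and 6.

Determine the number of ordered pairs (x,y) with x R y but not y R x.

13

Enumerating: (1,4), (1,6), (2,1), (2,3), (2,7), (3,1), (3,4), (3,6), (4,2), (4,7), (5,1), (6,5), (7,6).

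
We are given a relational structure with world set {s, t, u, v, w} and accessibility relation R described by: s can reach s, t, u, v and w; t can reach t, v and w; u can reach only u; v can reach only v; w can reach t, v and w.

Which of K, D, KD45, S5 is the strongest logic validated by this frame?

Serial (axiom D): yes — every world has a successor (e.g. s R s).
Euclidean (axiom 5): no — s R t and s R u, but not t R u.
Transitive (axiom 4): yes — every two-step R-path is closed by a direct edge.
Reflexive (axiom T): yes — every world is R-related to itself.
So F validates K, D; KD45 would additionally require R to be Euclidean. The strongest is D.

D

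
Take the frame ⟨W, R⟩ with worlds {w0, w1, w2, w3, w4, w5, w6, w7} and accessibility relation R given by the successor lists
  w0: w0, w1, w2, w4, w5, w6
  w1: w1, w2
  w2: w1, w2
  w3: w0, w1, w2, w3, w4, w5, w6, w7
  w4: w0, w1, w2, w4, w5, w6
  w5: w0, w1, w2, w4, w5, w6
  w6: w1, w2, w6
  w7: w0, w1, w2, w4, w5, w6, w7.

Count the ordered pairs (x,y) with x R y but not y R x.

Enumerating: (w0,w1), (w0,w2), (w0,w6), (w3,w0), (w3,w1), (w3,w2), (w3,w4), (w3,w5), (w3,w6), (w3,w7), (w4,w1), (w4,w2), … and 12 more.
Total: 24.

24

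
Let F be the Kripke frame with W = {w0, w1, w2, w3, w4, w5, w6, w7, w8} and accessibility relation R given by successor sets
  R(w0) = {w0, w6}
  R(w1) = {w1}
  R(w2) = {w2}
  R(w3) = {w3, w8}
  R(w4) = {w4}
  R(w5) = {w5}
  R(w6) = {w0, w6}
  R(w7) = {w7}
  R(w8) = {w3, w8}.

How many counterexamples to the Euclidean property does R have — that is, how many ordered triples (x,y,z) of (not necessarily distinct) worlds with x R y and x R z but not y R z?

0

R is Euclidean; there are no such tuples.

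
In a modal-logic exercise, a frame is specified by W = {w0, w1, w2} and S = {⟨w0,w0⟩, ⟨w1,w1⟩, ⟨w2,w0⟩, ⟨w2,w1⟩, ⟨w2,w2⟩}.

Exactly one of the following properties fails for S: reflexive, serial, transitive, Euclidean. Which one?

Euclidean

Reflexive: yes — every world is S-related to itself.
Serial: yes — every world has a successor (e.g. w0 S w0).
Transitive: yes — every two-step S-path is closed by a direct edge.
Euclidean: no — w2 S w0 and w2 S w1, but not w0 S w1.
Only Euclidean fails.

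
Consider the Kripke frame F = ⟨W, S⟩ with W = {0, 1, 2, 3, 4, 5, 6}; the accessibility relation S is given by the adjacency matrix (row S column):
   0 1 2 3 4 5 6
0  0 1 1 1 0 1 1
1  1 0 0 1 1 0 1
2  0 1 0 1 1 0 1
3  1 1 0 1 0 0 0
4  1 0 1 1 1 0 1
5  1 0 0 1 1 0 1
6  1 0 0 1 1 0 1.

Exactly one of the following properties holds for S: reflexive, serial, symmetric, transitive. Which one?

Reflexive: no — 0 is not related to itself.
Serial: yes — every world has a successor (e.g. 0 S 1).
Symmetric: no — 0 S 2 but not 2 S 0.
Transitive: no — 0 S 1 and 1 S 4, but not 0 S 4.
Only serial holds.

serial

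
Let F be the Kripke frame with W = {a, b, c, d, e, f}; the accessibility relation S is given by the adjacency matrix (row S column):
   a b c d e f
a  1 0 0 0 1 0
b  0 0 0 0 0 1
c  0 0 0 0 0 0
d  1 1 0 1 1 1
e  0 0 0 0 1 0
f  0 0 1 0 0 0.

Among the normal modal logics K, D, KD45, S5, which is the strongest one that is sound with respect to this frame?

Serial (axiom D): no — c has no S-successor.
Euclidean (axiom 5): no — d S a and d S b, but not a S b.
Transitive (axiom 4): no — b S f and f S c, but not b S c.
Reflexive (axiom T): no — b is not related to itself.
So F validates K; D would additionally require S to be serial. The strongest is K.

K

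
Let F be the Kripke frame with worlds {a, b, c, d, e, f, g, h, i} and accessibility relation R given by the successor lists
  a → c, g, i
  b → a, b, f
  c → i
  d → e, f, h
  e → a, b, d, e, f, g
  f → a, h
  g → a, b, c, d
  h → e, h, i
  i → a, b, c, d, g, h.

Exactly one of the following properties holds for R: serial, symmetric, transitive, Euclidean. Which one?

serial

Serial: yes — every world has a successor (e.g. a R c).
Symmetric: no — a R c but not c R a.
Transitive: no — a R g and g R b, but not a R b.
Euclidean: no — a R c and a R g, but not c R g.
Only serial holds.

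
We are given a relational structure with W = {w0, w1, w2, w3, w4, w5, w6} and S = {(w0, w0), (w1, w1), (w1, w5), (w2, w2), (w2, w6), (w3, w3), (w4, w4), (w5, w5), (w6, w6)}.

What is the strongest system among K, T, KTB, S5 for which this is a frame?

Reflexive (axiom T): yes — every world is S-related to itself.
Symmetric (axiom B): no — w1 S w5 but not w5 S w1.
Euclidean (axiom 5): no — w1 S w5 and w1 S w1, but not w5 S w1.
So F validates K, T; KTB would additionally require S to be symmetric. The strongest is T.

T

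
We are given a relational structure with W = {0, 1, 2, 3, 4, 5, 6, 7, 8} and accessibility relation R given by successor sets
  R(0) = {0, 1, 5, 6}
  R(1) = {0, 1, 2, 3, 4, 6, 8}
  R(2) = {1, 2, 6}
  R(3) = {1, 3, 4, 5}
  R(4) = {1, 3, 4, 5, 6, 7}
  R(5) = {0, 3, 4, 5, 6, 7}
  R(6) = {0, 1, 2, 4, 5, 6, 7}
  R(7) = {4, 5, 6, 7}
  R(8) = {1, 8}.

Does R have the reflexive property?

Yes

Reflexive: yes — every world is R-related to itself.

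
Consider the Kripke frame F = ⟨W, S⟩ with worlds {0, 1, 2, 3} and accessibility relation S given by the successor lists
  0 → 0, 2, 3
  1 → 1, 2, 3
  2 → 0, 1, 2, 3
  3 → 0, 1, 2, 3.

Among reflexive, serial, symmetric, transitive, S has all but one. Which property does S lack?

Reflexive: yes — every world is S-related to itself.
Serial: yes — every world has a successor (e.g. 0 S 0).
Symmetric: yes — every pair in S has its reverse in S.
Transitive: no — 0 S 2 and 2 S 1, but not 0 S 1.
Only transitive fails.

transitive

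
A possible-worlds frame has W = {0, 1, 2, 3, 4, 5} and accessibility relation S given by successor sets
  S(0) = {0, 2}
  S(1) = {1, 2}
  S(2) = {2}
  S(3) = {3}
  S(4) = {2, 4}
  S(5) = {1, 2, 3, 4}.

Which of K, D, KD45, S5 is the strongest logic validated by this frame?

Serial (axiom D): yes — every world has a successor (e.g. 0 S 0).
Euclidean (axiom 5): no — 5 S 1 and 5 S 3, but not 1 S 3.
Transitive (axiom 4): yes — every two-step S-path is closed by a direct edge.
Reflexive (axiom T): no — 5 is not related to itself.
So F validates K, D; KD45 would additionally require S to be Euclidean. The strongest is D.

D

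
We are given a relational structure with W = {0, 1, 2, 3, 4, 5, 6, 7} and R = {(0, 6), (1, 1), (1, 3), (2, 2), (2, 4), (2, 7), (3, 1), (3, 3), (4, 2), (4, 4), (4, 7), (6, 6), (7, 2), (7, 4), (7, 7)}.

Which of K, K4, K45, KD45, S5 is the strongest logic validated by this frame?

K45

Transitive (axiom 4): yes — every two-step R-path is closed by a direct edge.
Euclidean (axiom 5): yes — any two successors of a common world are R-related.
Serial (axiom D): no — 5 has no R-successor.
Reflexive (axiom T): no — 0 is not related to itself.
So F validates K, K4, K45; KD45 would additionally require R to be serial. The strongest is K45.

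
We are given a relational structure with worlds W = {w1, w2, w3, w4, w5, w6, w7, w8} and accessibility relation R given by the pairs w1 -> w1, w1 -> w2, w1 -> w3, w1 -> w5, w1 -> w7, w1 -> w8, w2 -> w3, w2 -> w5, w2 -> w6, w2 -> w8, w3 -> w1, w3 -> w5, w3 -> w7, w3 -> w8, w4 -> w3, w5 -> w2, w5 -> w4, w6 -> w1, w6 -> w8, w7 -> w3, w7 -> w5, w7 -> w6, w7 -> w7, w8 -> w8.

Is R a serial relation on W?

Serial: yes — every world has a successor (e.g. w1 R w1).

Yes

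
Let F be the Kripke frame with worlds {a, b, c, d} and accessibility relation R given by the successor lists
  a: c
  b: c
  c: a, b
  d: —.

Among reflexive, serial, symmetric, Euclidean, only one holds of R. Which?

symmetric

Reflexive: no — a is not related to itself.
Serial: no — d has no R-successor.
Symmetric: yes — every pair in R has its reverse in R.
Euclidean: no — c R a and c R b, but not a R b.
Only symmetric holds.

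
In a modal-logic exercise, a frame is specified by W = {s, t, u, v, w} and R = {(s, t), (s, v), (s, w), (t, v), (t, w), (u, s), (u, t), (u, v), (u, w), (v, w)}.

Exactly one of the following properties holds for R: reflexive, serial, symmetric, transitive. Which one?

Reflexive: no — s is not related to itself.
Serial: no — w has no R-successor.
Symmetric: no — s R t but not t R s.
Transitive: yes — every two-step R-path is closed by a direct edge.
Only transitive holds.

transitive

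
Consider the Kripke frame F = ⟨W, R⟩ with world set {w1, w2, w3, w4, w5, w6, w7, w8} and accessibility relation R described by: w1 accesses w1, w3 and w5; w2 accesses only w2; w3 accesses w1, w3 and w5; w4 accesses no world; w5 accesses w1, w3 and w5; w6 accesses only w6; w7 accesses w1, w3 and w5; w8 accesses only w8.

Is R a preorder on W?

No

Reflexive: no — w4 is not related to itself.
Transitive: yes — every two-step R-path is closed by a direct edge.
So R is not a preorder.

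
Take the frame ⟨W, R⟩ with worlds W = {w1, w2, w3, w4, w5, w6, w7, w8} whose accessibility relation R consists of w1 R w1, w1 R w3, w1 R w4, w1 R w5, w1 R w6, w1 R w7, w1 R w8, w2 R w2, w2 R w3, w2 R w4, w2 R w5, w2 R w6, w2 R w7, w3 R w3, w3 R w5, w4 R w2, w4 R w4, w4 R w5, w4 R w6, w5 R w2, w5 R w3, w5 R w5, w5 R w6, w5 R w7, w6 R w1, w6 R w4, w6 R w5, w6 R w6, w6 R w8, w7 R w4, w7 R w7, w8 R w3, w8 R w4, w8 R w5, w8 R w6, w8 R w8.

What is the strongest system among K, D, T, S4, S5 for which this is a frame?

T

Serial (axiom D): yes — every world has a successor (e.g. w1 R w1).
Reflexive (axiom T): yes — every world is R-related to itself.
Transitive (axiom 4): no — w1 R w4 and w4 R w2, but not w1 R w2.
Euclidean (axiom 5): no — w1 R w3 and w1 R w4, but not w3 R w4.
So F validates K, D, T; S4 would additionally require R to be transitive. The strongest is T.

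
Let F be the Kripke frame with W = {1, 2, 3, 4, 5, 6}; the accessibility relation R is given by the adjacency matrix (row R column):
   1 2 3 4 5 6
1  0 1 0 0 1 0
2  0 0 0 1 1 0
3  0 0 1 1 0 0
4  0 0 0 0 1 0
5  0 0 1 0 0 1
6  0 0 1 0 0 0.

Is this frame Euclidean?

Euclidean: no — 1 R 5 and 1 R 2, but not 5 R 2.

No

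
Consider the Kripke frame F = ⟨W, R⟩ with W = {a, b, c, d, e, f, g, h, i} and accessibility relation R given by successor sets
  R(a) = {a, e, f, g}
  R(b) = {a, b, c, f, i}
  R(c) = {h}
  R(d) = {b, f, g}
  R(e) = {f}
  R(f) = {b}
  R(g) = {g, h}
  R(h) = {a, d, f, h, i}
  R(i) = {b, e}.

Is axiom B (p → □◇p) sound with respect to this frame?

Axiom B corresponds to the accessibility relation being symmetric.
Symmetric: no — a R e but not e R a.

No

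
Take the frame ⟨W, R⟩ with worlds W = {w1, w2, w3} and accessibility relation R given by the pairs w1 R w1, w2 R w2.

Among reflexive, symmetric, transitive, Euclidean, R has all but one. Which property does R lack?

Reflexive: no — w3 is not related to itself.
Symmetric: yes — every pair in R has its reverse in R.
Transitive: yes — every two-step R-path is closed by a direct edge.
Euclidean: yes — any two successors of a common world are R-related.
Only reflexive fails.

reflexive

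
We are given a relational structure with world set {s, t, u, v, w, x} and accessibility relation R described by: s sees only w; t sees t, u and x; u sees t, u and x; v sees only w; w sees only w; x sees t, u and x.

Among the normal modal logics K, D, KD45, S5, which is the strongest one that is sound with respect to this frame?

Serial (axiom D): yes — every world has a successor (e.g. s R w).
Euclidean (axiom 5): yes — any two successors of a common world are R-related.
Transitive (axiom 4): yes — every two-step R-path is closed by a direct edge.
Reflexive (axiom T): no — s is not related to itself.
So F validates K, D, KD45; S5 would additionally require R to be reflexive. The strongest is KD45.

KD45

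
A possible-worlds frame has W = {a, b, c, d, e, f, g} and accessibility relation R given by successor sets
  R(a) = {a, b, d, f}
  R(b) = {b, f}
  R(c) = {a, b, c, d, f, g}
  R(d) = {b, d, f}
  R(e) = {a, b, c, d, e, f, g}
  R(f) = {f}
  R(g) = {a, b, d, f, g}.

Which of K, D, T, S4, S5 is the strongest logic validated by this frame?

Serial (axiom D): yes — every world has a successor (e.g. a R a).
Reflexive (axiom T): yes — every world is R-related to itself.
Transitive (axiom 4): yes — every two-step R-path is closed by a direct edge.
Euclidean (axiom 5): no — a R b and a R d, but not b R d.
So F validates K, D, T, S4; S5 would additionally require R to be Euclidean. The strongest is S4.

S4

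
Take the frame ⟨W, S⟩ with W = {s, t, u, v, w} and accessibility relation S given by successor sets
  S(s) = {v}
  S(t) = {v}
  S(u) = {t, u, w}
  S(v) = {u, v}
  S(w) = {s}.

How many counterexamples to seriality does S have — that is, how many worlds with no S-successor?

0

S is serial; there are no such worlds.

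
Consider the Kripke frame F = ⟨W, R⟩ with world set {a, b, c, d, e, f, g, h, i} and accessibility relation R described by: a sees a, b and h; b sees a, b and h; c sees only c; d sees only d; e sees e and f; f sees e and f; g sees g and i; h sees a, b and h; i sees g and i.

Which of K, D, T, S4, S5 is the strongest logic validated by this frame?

Serial (axiom D): yes — every world has a successor (e.g. a R a).
Reflexive (axiom T): yes — every world is R-related to itself.
Transitive (axiom 4): yes — every two-step R-path is closed by a direct edge.
Euclidean (axiom 5): yes — any two successors of a common world are R-related.
So F validates K, D, T, S4, S5. The strongest is S5.

S5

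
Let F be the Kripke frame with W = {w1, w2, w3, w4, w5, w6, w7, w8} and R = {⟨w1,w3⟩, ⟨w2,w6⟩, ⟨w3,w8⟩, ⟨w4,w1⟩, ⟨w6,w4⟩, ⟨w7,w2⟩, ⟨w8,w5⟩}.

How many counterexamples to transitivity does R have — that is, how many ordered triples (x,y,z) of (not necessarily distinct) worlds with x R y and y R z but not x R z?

Enumerating: (w1,w3,w8), (w2,w6,w4), (w3,w8,w5), (w4,w1,w3), (w6,w4,w1), (w7,w2,w6).

6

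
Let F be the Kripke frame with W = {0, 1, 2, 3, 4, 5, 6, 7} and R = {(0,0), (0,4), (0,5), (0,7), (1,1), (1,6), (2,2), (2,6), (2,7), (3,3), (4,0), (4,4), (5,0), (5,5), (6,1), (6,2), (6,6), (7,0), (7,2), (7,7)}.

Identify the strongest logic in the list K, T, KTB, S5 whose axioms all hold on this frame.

KTB

Reflexive (axiom T): yes — every world is R-related to itself.
Symmetric (axiom B): yes — every pair in R has its reverse in R.
Euclidean (axiom 5): no — 0 R 4 and 0 R 5, but not 4 R 5.
So F validates K, T, KTB; S5 would additionally require R to be Euclidean. The strongest is KTB.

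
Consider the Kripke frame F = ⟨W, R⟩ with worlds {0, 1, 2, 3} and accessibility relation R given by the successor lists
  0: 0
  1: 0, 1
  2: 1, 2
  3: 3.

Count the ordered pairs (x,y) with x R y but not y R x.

2

Enumerating: (1,0), (2,1).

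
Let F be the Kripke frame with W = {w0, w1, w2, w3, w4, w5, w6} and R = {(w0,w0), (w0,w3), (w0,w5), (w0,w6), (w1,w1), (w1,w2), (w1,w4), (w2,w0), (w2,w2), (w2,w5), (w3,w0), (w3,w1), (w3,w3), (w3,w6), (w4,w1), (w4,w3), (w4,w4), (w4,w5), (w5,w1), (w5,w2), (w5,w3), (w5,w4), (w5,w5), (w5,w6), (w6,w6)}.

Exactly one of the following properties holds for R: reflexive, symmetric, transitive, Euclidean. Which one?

reflexive

Reflexive: yes — every world is R-related to itself.
Symmetric: no — w0 R w5 but not w5 R w0.
Transitive: no — w0 R w3 and w3 R w1, but not w0 R w1.
Euclidean: no — w0 R w3 and w0 R w5, but not w3 R w5.
Only reflexive holds.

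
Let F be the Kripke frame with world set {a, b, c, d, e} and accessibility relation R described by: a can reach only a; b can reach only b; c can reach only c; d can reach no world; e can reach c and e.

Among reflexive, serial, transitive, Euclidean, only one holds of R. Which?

transitive

Reflexive: no — d is not related to itself.
Serial: no — d has no R-successor.
Transitive: yes — every two-step R-path is closed by a direct edge.
Euclidean: no — e R c and e R e, but not c R e.
Only transitive holds.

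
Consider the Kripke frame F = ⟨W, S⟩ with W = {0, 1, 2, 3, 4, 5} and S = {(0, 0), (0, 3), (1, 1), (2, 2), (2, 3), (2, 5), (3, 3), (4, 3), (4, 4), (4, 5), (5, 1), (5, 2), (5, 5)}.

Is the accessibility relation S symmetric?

Symmetric: no — 0 S 3 but not 3 S 0.

No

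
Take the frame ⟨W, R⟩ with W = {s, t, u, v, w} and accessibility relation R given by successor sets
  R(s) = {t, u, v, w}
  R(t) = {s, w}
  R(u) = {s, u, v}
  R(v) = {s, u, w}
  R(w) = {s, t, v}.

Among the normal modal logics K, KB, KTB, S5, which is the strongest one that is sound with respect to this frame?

KB

Symmetric (axiom B): yes — every pair in R has its reverse in R.
Reflexive (axiom T): no — s is not related to itself.
Euclidean (axiom 5): no — s R t and s R u, but not t R u.
So F validates K, KB; KTB would additionally require R to be reflexive. The strongest is KB.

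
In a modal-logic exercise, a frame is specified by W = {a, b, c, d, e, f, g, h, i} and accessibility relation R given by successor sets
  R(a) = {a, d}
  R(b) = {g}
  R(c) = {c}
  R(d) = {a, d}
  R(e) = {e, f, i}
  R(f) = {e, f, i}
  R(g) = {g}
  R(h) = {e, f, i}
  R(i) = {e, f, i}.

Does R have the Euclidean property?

Euclidean: yes — any two successors of a common world are R-related.

Yes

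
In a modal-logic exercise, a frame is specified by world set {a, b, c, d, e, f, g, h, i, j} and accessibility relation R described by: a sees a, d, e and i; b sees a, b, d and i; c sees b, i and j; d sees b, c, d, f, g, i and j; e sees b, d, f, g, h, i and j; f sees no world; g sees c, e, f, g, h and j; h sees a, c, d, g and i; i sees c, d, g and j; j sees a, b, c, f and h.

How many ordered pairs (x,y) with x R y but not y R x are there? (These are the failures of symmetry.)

29

Enumerating: (a,d), (a,e), (a,i), (b,a), (b,i), (c,b), (d,c), (d,f), (d,g), (d,j), (e,b), (e,d), … and 17 more.
Total: 29.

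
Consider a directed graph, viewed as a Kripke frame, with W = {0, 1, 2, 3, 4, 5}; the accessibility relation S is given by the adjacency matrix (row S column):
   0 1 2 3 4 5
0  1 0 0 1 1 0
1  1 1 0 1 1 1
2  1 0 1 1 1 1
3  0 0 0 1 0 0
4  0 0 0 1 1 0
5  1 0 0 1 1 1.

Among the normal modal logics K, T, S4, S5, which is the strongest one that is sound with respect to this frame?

Reflexive (axiom T): yes — every world is S-related to itself.
Transitive (axiom 4): yes — every two-step S-path is closed by a direct edge.
Euclidean (axiom 5): no — 0 S 3 and 0 S 4, but not 3 S 4.
So F validates K, T, S4; S5 would additionally require S to be Euclidean. The strongest is S4.

S4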